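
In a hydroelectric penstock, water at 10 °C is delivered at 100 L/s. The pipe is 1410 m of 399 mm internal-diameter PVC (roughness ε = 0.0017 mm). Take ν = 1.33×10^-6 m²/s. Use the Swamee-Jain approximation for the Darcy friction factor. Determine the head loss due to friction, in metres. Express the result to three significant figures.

h_f ≈ 1.73 m

V = 4Q/(πD²) = 4·0.100/(π·0.399²) = 0.7998 m/s
Re = VD/ν = 0.7998·0.399/1.33×10^-6 = 2.40×10^5 → turbulent
ε/D = 0.0017/399 = 4.26×10^-6
Swamee-Jain: f = 0.01504
h_f = f(L/D)V²/(2g) = 0.01504·(1410/0.399)·0.7998²/(2·9.81) = 1.733 m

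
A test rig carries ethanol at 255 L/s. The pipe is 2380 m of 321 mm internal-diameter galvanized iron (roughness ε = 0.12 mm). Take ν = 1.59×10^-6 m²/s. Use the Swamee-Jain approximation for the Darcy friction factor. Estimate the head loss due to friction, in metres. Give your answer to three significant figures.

V = 4Q/(πD²) = 4·0.255/(π·0.321²) = 3.151 m/s
Re = VD/ν = 3.151·0.321/1.59×10^-6 = 6.36×10^5 → turbulent
ε/D = 0.12/321 = 3.74×10^-4
Swamee-Jain: f = 0.01671
h_f = f(L/D)V²/(2g) = 0.01671·(2380/0.321)·3.151²/(2·9.81) = 62.68 m

h_f ≈ 62.7 m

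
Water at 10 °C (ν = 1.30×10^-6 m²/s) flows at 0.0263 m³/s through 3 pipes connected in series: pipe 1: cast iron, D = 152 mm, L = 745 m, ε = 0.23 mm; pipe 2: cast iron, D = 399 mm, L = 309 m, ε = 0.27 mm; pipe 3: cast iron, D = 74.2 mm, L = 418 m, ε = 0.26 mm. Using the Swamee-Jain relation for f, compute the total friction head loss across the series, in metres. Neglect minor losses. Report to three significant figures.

Pipe 1: V = 1.449 m/s, Re = 1.69×10^5, ε/D = 0.00151, f = 0.02320, h_1 = f(L/D)V²/2g = 12.18 m
Pipe 2: V = 0.2103 m/s, Re = 6.46×10^4, ε/D = 6.77×10^-4, f = 0.02235, h_2 = f(L/D)V²/2g = 0.03902 m
Pipe 3: V = 6.082 m/s, Re = 3.47×10^5, ε/D = 0.00350, f = 0.02783, h_3 = f(L/D)V²/2g = 295.6 m
Series → Q common, losses add: H = Σh = 307.8 m

H ≈ 308 m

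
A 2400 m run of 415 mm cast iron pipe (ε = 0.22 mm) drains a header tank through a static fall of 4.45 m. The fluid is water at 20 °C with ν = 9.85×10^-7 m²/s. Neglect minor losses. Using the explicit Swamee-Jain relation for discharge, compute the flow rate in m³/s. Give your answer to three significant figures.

Swamee-Jain (Type II): Q = -0.965·√(gD⁵h_f/L)·ln[ε/(3.7D) + √(3.17ν²L/(gD³h_f))]
√(gD⁵h_f/L) = √(9.81·0.415⁵·4.45/2400) = 0.01496
ε/(3.7D) = 1.43×10^-4; √(3.17ν²L/(gD³h_f)) = 4.86×10^-5
Q = -0.965·0.01496·ln(1.919×10^-4) = 0.1236 m³/s
Check: V = 0.914 m/s, Re = 3.85×10^5, f = 0.01821, h_f = 4.48 m ≈ 4.45 m ✓

Q ≈ 0.124 m³/s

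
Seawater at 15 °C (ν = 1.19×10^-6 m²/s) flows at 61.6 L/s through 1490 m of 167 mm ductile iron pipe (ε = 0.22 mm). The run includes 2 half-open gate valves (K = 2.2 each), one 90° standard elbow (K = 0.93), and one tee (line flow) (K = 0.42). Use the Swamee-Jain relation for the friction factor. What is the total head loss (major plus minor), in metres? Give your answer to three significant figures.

V = 4Q/(πD²) = 2.812 m/s; V²/2g = 0.4031 m
Re = 3.95×10^5, ε/D = 0.00132 → f = 0.02177 (Swamee-Jain)
Major: h_f = f(L/D)·V²/2g = 0.02177·8922·0.4031 = 78.31 m
Minor: ΣK = 5.75; h_m = ΣK·V²/2g = 2.318 m
Total H_L = 78.31 + 2.318 = 80.63 m

H_L ≈ 80.6 m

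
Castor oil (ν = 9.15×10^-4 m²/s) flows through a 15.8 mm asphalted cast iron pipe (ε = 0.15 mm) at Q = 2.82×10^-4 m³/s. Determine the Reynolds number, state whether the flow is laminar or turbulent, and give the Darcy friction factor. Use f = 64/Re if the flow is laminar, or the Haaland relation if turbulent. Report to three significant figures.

V = 4Q/(πD²) = 1.438 m/s
Re = VD/ν = 1.438·0.0158/9.15×10^-4 = 24.8
Re < 2300 → laminar → f = 64/Re = 2.577

Re ≈ 24.8; laminar; f = 64/Re ≈ 2.58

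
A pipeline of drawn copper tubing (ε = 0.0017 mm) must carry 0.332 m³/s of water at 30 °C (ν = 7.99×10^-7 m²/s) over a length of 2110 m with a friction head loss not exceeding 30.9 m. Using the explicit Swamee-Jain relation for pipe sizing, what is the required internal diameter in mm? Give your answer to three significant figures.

D ≈ 373 mm

Swamee-Jain (Type III): D = 0.66·[ε^1.25·(LQ²/(gh_f))^4.75 + ν·Q^9.4·(L/(gh_f))^5.2]^0.04
LQ²/(gh_f) = 0.7672; L/(gh_f) = 6.961
Term 1 = ε^1.25·(…)^4.75 = 1.74×10^-8; Term 2 = ν·Q^9.4·(…)^5.2 = 6.07×10^-7
D = 0.66·(1.74×10^-8 + 6.07×10^-7)^0.04 = 0.3727 m = 373 mm
Check: V = 3.04 m/s, Re = 1.42×10^6, f = 0.01109, h_f = 29.6 m ≈ 30.9 m ✓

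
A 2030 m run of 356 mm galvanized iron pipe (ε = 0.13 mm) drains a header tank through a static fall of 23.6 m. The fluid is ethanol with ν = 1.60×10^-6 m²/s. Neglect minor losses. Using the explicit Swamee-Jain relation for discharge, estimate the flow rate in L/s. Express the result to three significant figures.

Swamee-Jain (Type II): Q = -0.965·√(gD⁵h_f/L)·ln[ε/(3.7D) + √(3.17ν²L/(gD³h_f))]
√(gD⁵h_f/L) = √(9.81·0.356⁵·23.6/2030) = 0.02554
ε/(3.7D) = 9.87×10^-5; √(3.17ν²L/(gD³h_f)) = 3.97×10^-5
Q = -0.965·0.02554·ln(1.384×10^-4) = 0.2190 m³/s
Check: V = 2.20 m/s, Re = 4.89×10^5, f = 0.01689, h_f = 23.8 m ≈ 23.6 m ✓

Q ≈ 219 L/s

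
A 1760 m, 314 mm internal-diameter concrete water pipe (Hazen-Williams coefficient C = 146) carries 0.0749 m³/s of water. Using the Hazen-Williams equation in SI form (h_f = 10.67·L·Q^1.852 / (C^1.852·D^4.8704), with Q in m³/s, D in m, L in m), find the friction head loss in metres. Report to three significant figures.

h_f ≈ 4.28 m

h_f = 10.67·1760·0.0749^1.852 / (146^1.852·0.314^4.8704) = 4.276 m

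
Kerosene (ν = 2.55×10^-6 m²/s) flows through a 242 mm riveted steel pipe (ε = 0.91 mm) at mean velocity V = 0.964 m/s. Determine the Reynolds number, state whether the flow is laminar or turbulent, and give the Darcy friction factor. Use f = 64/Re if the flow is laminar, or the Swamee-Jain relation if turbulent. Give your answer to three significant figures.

Re = VD/ν = 0.9640·0.242/2.55×10^-6 = 9.15×10^4
Re > 4000 → turbulent; ε/D = 0.00376
Swamee-Jain: f = 0.02940

Re ≈ 9.15×10^4; turbulent; f ≈ 0.0294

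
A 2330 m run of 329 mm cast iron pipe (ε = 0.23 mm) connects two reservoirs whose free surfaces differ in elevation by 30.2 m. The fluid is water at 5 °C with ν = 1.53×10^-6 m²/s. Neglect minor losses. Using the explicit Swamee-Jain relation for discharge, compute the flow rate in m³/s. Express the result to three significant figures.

Q ≈ 0.179 m³/s

Swamee-Jain (Type II): Q = -0.965·√(gD⁵h_f/L)·ln[ε/(3.7D) + √(3.17ν²L/(gD³h_f))]
√(gD⁵h_f/L) = √(9.81·0.329⁵·30.2/2330) = 0.02214
ε/(3.7D) = 1.89×10^-4; √(3.17ν²L/(gD³h_f)) = 4.05×10^-5
Q = -0.965·0.02214·ln(2.294×10^-4) = 0.1790 m³/s
Check: V = 2.11 m/s, Re = 4.53×10^5, f = 0.01899, h_f = 30.4 m ≈ 30.2 m ✓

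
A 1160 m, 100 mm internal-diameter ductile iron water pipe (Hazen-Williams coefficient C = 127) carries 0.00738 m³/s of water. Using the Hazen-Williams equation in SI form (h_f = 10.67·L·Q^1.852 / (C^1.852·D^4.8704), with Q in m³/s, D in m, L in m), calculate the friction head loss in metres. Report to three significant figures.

h_f ≈ 13.1 m

h_f = 10.67·1160·0.00738^1.852 / (127^1.852·0.100^4.8704) = 13.13 m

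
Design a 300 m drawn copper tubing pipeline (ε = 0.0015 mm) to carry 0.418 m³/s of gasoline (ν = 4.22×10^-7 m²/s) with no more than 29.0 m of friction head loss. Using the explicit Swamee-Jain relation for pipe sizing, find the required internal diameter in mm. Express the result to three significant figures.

Swamee-Jain (Type III): D = 0.66·[ε^1.25·(LQ²/(gh_f))^4.75 + ν·Q^9.4·(L/(gh_f))^5.2]^0.04
LQ²/(gh_f) = 0.1842; L/(gh_f) = 1.055
Term 1 = ε^1.25·(…)^4.75 = 1.70×10^-11; Term 2 = ν·Q^9.4·(…)^5.2 = 1.53×10^-10
D = 0.66·(1.70×10^-11 + 1.53×10^-10)^0.04 = 0.2684 m = 268 mm
Check: V = 7.39 m/s, Re = 4.70×10^6, f = 0.009450, h_f = 29.4 m ≈ 29.0 m ✓

D ≈ 268 mm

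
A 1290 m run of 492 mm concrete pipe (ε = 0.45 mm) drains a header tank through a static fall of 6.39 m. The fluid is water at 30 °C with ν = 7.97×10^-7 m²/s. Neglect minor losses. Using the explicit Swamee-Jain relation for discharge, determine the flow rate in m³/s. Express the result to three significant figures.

Q ≈ 0.297 m³/s

Swamee-Jain (Type II): Q = -0.965·√(gD⁵h_f/L)·ln[ε/(3.7D) + √(3.17ν²L/(gD³h_f))]
√(gD⁵h_f/L) = √(9.81·0.492⁵·6.39/1290) = 0.03743
ε/(3.7D) = 2.47×10^-4; √(3.17ν²L/(gD³h_f)) = 1.87×10^-5
Q = -0.965·0.03743·ln(2.659×10^-4) = 0.2973 m³/s
Check: V = 1.56 m/s, Re = 9.66×10^5, f = 0.01964, h_f = 6.42 m ≈ 6.39 m ✓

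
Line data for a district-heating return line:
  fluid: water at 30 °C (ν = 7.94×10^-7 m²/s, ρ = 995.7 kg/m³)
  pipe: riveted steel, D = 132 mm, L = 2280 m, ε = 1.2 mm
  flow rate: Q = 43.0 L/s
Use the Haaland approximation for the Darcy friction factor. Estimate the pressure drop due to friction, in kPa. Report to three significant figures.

Δp ≈ 3130 kPa

V = 4Q/(πD²) = 4·0.0430/(π·0.132²) = 3.142 m/s
Re = VD/ν = 3.142·0.132/7.94×10^-7 = 5.22×10^5 → turbulent
ε/D = 1.2/132 = 0.00909
Haaland: f = 0.03690
h_f = f(L/D)V²/(2g) = 0.03690·(2280/0.132)·3.142²/(2·9.81) = 320.7 m
Δp = ρg·h_f = 995.7·9.81·320.7 = 3133 kPa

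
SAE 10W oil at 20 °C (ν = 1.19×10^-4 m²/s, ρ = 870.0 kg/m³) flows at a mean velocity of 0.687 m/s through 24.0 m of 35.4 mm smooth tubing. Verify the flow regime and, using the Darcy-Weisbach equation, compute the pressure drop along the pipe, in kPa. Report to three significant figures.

Δp ≈ 43.6 kPa

Re = VD/ν = 0.687·0.03540/1.19×10^-4 = 204 → laminar (Re < 2300)
f = 64/Re = 0.3132
h_f = f(L/D)V²/(2g) = 0.3132·(24.0/0.03540)·0.687²/(2·9.81) = 5.107 m
Δp = ρg·h_f = 870.0·9.81·5.107 = 43.59 kPa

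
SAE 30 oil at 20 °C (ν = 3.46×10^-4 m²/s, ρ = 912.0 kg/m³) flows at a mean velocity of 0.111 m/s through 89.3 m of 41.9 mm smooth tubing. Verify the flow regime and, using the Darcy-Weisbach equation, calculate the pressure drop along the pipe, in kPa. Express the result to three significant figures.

Re = VD/ν = 0.111·0.04190/3.46×10^-4 = 13.4 → laminar (Re < 2300)
f = 64/Re = 4.761
h_f = f(L/D)V²/(2g) = 4.761·(89.3/0.04190)·0.111²/(2·9.81) = 6.372 m
Δp = ρg·h_f = 912.0·9.81·6.372 = 57.01 kPa

Δp ≈ 57.0 kPa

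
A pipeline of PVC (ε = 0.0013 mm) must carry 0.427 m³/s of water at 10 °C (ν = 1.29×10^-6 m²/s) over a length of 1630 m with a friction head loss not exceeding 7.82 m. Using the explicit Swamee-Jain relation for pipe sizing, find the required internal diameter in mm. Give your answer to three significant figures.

D ≈ 526 mm

Swamee-Jain (Type III): D = 0.66·[ε^1.25·(LQ²/(gh_f))^4.75 + ν·Q^9.4·(L/(gh_f))^5.2]^0.04
LQ²/(gh_f) = 3.874; L/(gh_f) = 21.25
Term 1 = ε^1.25·(…)^4.75 = 2.73×10^-5; Term 2 = ν·Q^9.4·(…)^5.2 = 0.00346
D = 0.66·(2.73×10^-5 + 0.00346)^0.04 = 0.5263 m = 526 mm
Check: V = 1.96 m/s, Re = 8.01×10^5, f = 0.01211, h_f = 7.36 m ≈ 7.82 m ✓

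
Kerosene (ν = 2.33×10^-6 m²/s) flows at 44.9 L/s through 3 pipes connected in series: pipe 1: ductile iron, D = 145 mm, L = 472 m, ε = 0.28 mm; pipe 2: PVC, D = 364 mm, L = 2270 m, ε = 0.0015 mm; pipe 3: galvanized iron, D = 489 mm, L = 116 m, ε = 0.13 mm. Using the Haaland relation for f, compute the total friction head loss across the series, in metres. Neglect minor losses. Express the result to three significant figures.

Pipe 1: V = 2.719 m/s, Re = 1.69×10^5, ε/D = 0.00193, f = 0.02419, h_1 = f(L/D)V²/2g = 29.68 m
Pipe 2: V = 0.4315 m/s, Re = 6.74×10^4, ε/D = 4.12×10^-6, f = 0.01940, h_2 = f(L/D)V²/2g = 1.148 m
Pipe 3: V = 0.2391 m/s, Re = 5.02×10^4, ε/D = 2.66×10^-4, f = 0.02150, h_3 = f(L/D)V²/2g = 0.01486 m
Series → Q common, losses add: H = Σh = 30.84 m

H ≈ 30.8 m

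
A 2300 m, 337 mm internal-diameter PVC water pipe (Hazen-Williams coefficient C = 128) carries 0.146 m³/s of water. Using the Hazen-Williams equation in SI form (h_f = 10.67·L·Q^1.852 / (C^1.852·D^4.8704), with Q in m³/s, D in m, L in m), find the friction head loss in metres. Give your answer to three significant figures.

h_f ≈ 17.4 m

h_f = 10.67·2300·0.146^1.852 / (128^1.852·0.337^4.8704) = 17.39 m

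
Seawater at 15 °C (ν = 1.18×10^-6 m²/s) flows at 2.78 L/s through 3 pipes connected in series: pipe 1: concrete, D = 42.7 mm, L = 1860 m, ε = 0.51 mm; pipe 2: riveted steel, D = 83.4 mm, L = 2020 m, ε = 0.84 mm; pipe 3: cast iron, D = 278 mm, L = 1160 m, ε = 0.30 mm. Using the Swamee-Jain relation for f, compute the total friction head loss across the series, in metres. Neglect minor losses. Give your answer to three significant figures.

Pipe 1: V = 1.941 m/s, Re = 7.02×10^4, ε/D = 0.0119, f = 0.04135, h_1 = f(L/D)V²/2g = 346.0 m
Pipe 2: V = 0.5089 m/s, Re = 3.60×10^4, ε/D = 0.0101, f = 0.04007, h_2 = f(L/D)V²/2g = 12.81 m
Pipe 3: V = 0.04580 m/s, Re = 1.08×10^4, ε/D = 0.00108, f = 0.03222, h_3 = f(L/D)V²/2g = 0.01437 m
Series → Q common, losses add: H = Σh = 358.8 m

H ≈ 359 m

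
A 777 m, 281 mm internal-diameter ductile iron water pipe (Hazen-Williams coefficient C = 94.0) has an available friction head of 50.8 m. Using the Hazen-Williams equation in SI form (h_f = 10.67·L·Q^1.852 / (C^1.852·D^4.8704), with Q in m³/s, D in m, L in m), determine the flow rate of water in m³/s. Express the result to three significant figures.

Q ≈ 0.213 m³/s

Rearranging: Q = [h_f·C^1.852·D^4.8704 / (10.67·L)]^(1/1.852)
Q = [50.8·94.0^1.852·0.281^4.8704 / (10.67·777)]^0.540 = 0.2131 m³/s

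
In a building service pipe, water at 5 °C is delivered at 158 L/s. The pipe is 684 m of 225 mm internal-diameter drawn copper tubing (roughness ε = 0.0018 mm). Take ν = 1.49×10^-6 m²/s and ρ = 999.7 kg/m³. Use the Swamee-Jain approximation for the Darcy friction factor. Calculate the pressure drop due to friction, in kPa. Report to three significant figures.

V = 4Q/(πD²) = 4·0.158/(π·0.225²) = 3.974 m/s
Re = VD/ν = 3.974·0.225/1.49×10^-6 = 6.00×10^5 → turbulent
ε/D = 0.0018/225 = 8.00×10^-6
Swamee-Jain: f = 0.01282
h_f = f(L/D)V²/(2g) = 0.01282·(684/0.225)·3.974²/(2·9.81) = 31.36 m
Δp = ρg·h_f = 999.7·9.81·31.36 = 307.6 kPa

Δp ≈ 308 kPa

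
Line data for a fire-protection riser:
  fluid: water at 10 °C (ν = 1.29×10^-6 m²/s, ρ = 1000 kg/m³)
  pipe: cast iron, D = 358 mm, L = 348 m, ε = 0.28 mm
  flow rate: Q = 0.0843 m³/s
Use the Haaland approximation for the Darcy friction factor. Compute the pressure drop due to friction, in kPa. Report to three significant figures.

V = 4Q/(πD²) = 4·0.0843/(π·0.358²) = 0.8375 m/s
Re = VD/ν = 0.8375·0.358/1.29×10^-6 = 2.32×10^5 → turbulent
ε/D = 0.28/358 = 7.82×10^-4
Haaland: f = 0.01981
h_f = f(L/D)V²/(2g) = 0.01981·(348/0.358)·0.8375²/(2·9.81) = 0.6885 m
Δp = ρg·h_f = 1000·9.81·0.6885 = 6.754 kPa

Δp ≈ 6.75 kPa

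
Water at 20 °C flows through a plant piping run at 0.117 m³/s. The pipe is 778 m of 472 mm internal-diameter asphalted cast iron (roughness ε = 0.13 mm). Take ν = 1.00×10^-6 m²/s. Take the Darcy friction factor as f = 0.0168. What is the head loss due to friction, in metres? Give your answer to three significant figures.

V = 4Q/(πD²) = 4·0.117/(π·0.472²) = 0.6687 m/s
h_f = f(L/D)V²/(2g) = 0.01680·(778/0.472)·0.6687²/(2·9.81) = 0.6311 m

h_f ≈ 0.631 m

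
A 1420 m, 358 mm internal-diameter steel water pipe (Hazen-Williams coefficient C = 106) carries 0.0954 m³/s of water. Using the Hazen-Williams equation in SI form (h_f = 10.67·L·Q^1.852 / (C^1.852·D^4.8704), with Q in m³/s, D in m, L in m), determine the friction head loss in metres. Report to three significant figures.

h_f = 10.67·1420·0.0954^1.852 / (106^1.852·0.358^4.8704) = 5.158 m

h_f ≈ 5.16 m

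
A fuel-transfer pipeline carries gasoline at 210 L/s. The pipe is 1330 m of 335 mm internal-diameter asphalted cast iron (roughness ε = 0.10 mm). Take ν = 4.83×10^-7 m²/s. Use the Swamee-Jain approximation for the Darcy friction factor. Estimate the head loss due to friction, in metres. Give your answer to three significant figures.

V = 4Q/(πD²) = 4·0.210/(π·0.335²) = 2.383 m/s
Re = VD/ν = 2.383·0.335/4.83×10^-7 = 1.65×10^6 → turbulent
ε/D = 0.10/335 = 2.99×10^-4
Swamee-Jain: f = 0.01546
h_f = f(L/D)V²/(2g) = 0.01546·(1330/0.335)·2.383²/(2·9.81) = 17.76 m

h_f ≈ 17.8 m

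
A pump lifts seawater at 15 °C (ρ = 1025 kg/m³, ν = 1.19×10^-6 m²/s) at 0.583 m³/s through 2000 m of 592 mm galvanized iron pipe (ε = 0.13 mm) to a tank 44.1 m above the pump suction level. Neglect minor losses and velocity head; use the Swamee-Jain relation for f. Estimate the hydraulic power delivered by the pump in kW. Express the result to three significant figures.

V = 4Q/(πD²) = 2.118 m/s; Re = 1.05×10^6; ε/D = 2.20×10^-4; f = 0.01494
h_f = f(L/D)V²/2g = 11.54 m
Total head H = z + h_f = 44.1 + 11.54 = 55.64 m
P_hyd = ρgQH = 1025·9.81·0.583·55.64 = 326.2 kW

P_hyd ≈ 326 kW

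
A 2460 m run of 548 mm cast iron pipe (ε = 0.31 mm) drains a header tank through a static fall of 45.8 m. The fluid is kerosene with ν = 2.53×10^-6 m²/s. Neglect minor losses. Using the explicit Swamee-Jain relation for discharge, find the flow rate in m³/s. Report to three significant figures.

Q ≈ 0.791 m³/s

Swamee-Jain (Type II): Q = -0.965·√(gD⁵h_f/L)·ln[ε/(3.7D) + √(3.17ν²L/(gD³h_f))]
√(gD⁵h_f/L) = √(9.81·0.548⁵·45.8/2460) = 0.09501
ε/(3.7D) = 1.53×10^-4; √(3.17ν²L/(gD³h_f)) = 2.60×10^-5
Q = -0.965·0.09501·ln(1.789×10^-4) = 0.7911 m³/s
Check: V = 3.35 m/s, Re = 7.27×10^5, f = 0.01790, h_f = 46.1 m ≈ 45.8 m ✓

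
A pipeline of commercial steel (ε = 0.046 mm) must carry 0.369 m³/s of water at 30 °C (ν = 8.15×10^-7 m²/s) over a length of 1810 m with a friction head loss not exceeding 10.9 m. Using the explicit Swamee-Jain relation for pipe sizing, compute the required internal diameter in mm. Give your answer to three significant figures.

Swamee-Jain (Type III): D = 0.66·[ε^1.25·(LQ²/(gh_f))^4.75 + ν·Q^9.4·(L/(gh_f))^5.2]^0.04
LQ²/(gh_f) = 2.305; L/(gh_f) = 16.93
Term 1 = ε^1.25·(…)^4.75 = 2.00×10^-4; Term 2 = ν·Q^9.4·(…)^5.2 = 1.70×10^-4
D = 0.66·(2.00×10^-4 + 1.70×10^-4)^0.04 = 0.4811 m = 481 mm
Check: V = 2.03 m/s, Re = 1.20×10^6, f = 0.01325, h_f = 10.5 m ≈ 10.9 m ✓

D ≈ 481 mm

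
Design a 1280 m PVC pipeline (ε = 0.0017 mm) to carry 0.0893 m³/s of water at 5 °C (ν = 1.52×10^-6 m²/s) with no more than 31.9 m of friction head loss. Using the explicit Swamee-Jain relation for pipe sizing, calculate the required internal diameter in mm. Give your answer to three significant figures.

D ≈ 209 mm

Swamee-Jain (Type III): D = 0.66·[ε^1.25·(LQ²/(gh_f))^4.75 + ν·Q^9.4·(L/(gh_f))^5.2]^0.04
LQ²/(gh_f) = 0.03262; L/(gh_f) = 4.090
Term 1 = ε^1.25·(…)^4.75 = 5.33×10^-15; Term 2 = ν·Q^9.4·(…)^5.2 = 3.17×10^-13
D = 0.66·(5.33×10^-15 + 3.17×10^-13)^0.04 = 0.2089 m = 209 mm
Check: V = 2.61 m/s, Re = 3.58×10^5, f = 0.01402, h_f = 29.7 m ≈ 31.9 m ✓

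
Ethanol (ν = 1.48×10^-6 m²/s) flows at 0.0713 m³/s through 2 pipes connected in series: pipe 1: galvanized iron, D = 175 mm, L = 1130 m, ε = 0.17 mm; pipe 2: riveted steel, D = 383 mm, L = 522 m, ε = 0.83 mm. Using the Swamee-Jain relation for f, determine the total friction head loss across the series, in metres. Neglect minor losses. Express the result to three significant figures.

Pipe 1: V = 2.964 m/s, Re = 3.51×10^5, ε/D = 9.71×10^-4, f = 0.02049, h_1 = f(L/D)V²/2g = 59.25 m
Pipe 2: V = 0.6189 m/s, Re = 1.60×10^5, ε/D = 0.00217, f = 0.02516, h_2 = f(L/D)V²/2g = 0.6694 m
Series → Q common, losses add: H = Σh = 59.92 m

H ≈ 59.9 m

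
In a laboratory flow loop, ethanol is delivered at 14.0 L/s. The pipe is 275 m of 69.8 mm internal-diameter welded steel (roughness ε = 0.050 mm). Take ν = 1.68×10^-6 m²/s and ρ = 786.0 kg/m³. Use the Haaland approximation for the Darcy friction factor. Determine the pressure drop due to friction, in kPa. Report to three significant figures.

V = 4Q/(πD²) = 4·0.0140/(π·0.0698²) = 3.659 m/s
Re = VD/ν = 3.659·0.0698/1.68×10^-6 = 1.52×10^5 → turbulent
ε/D = 0.050/69.8 = 7.16×10^-4
Haaland: f = 0.02011
h_f = f(L/D)V²/(2g) = 0.02011·(275/0.0698)·3.659²/(2·9.81) = 54.07 m
Δp = ρg·h_f = 786.0·9.81·54.07 = 416.9 kPa

Δp ≈ 417 kPa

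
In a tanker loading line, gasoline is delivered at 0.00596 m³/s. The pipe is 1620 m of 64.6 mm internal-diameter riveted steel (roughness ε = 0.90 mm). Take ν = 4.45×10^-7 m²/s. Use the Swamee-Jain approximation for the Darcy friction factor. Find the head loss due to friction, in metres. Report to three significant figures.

h_f ≈ 181 m

V = 4Q/(πD²) = 4·0.00596/(π·0.0646²) = 1.818 m/s
Re = VD/ν = 1.818·0.0646/4.45×10^-7 = 2.64×10^5 → turbulent
ε/D = 0.90/64.6 = 0.0139
Swamee-Jain: f = 0.04285
h_f = f(L/D)V²/(2g) = 0.04285·(1620/0.0646)·1.818²/(2·9.81) = 181.1 m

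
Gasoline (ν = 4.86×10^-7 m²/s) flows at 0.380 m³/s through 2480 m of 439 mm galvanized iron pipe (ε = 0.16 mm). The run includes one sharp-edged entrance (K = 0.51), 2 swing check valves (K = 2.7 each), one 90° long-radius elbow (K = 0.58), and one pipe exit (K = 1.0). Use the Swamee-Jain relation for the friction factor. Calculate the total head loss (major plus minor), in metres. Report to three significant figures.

V = 4Q/(πD²) = 2.511 m/s; V²/2g = 0.3212 m
Re = 2.27×10^6, ε/D = 3.64×10^-4 → f = 0.01594 (Swamee-Jain)
Major: h_f = f(L/D)·V²/2g = 0.01594·5649·0.3212 = 28.92 m
Minor: ΣK = 7.49; h_m = ΣK·V²/2g = 2.406 m
Total H_L = 28.92 + 2.406 = 31.33 m

H_L ≈ 31.3 m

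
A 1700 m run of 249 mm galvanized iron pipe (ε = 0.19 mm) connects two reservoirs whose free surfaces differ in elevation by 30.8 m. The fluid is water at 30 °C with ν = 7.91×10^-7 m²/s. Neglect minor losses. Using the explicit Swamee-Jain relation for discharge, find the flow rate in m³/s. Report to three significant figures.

Swamee-Jain (Type II): Q = -0.965·√(gD⁵h_f/L)·ln[ε/(3.7D) + √(3.17ν²L/(gD³h_f))]
√(gD⁵h_f/L) = √(9.81·0.249⁵·30.8/1700) = 0.01304
ε/(3.7D) = 2.06×10^-4; √(3.17ν²L/(gD³h_f)) = 2.69×10^-5
Q = -0.965·0.01304·ln(2.331×10^-4) = 0.1053 m³/s
Check: V = 2.16 m/s, Re = 6.81×10^5, f = 0.01905, h_f = 31.0 m ≈ 30.8 m ✓

Q ≈ 0.105 m³/s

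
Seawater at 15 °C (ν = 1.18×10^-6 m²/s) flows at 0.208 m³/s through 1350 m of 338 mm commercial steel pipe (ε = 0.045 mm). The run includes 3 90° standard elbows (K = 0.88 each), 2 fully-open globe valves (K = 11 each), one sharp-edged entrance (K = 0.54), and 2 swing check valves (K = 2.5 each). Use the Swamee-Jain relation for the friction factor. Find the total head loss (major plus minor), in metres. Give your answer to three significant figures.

V = 4Q/(πD²) = 2.318 m/s; V²/2g = 0.2739 m
Re = 6.64×10^5, ε/D = 1.33×10^-4 → f = 0.01444 (Swamee-Jain)
Major: h_f = f(L/D)·V²/2g = 0.01444·3994·0.2739 = 15.80 m
Minor: ΣK = 30.2; h_m = ΣK·V²/2g = 8.266 m
Total H_L = 15.80 + 8.266 = 24.06 m

H_L ≈ 24.1 m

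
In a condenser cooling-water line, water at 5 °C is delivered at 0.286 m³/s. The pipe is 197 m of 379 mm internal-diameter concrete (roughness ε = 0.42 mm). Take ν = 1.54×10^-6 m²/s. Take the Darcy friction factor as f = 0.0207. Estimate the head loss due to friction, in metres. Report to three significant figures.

V = 4Q/(πD²) = 4·0.286/(π·0.379²) = 2.535 m/s
h_f = f(L/D)V²/(2g) = 0.02070·(197/0.379)·2.535²/(2·9.81) = 3.524 m

h_f ≈ 3.52 m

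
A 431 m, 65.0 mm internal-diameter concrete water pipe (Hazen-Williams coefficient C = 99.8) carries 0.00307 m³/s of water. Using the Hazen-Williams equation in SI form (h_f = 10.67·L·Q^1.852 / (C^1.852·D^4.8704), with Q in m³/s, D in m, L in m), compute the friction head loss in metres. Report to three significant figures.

h_f = 10.67·431·0.00307^1.852 / (99.8^1.852·0.0650^4.8704) = 12.25 m

h_f ≈ 12.2 m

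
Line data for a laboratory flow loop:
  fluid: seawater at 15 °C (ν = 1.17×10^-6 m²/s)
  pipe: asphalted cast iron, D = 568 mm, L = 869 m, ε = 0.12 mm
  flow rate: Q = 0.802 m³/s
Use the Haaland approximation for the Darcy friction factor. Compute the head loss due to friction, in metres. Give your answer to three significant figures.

V = 4Q/(πD²) = 4·0.802/(π·0.568²) = 3.165 m/s
Re = VD/ν = 3.165·0.568/1.17×10^-6 = 1.54×10^6 → turbulent
ε/D = 0.12/568 = 2.11×10^-4
Haaland: f = 0.01446
h_f = f(L/D)V²/(2g) = 0.01446·(869/0.568)·3.165²/(2·9.81) = 11.30 m

h_f ≈ 11.3 m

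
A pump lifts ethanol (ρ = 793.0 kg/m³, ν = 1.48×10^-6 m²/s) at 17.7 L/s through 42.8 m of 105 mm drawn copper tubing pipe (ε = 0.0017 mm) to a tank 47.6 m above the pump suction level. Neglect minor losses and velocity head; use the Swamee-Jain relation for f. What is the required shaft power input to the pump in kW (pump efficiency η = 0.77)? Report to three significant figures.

V = 4Q/(πD²) = 2.044 m/s; Re = 1.45×10^5; ε/D = 1.62×10^-5; f = 0.01668
h_f = f(L/D)V²/2g = 1.448 m
Total head H = z + h_f = 47.6 + 1.448 = 49.05 m
P_hyd = ρgQH = 793.0·9.81·0.0177·49.05 = 6.754 kW
P_shaft = P_hyd/η = 6.754/0.77 = 8.771 kW

P_shaft ≈ 8.77 kW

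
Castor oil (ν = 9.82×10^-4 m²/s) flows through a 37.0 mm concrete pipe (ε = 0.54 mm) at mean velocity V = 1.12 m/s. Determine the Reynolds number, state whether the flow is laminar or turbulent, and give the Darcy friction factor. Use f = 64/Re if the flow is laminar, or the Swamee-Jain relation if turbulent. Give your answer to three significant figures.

Re ≈ 42.2; laminar; f = 64/Re ≈ 1.52

Re = VD/ν = 1.120·0.0370/9.82×10^-4 = 42.2
Re < 2300 → laminar → f = 64/Re = 1.517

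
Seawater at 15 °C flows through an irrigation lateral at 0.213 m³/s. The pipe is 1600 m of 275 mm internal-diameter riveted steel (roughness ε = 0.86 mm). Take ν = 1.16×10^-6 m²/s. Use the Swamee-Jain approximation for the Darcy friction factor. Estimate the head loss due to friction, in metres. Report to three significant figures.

h_f ≈ 102 m

V = 4Q/(πD²) = 4·0.213/(π·0.275²) = 3.586 m/s
Re = VD/ν = 3.586·0.275/1.16×10^-6 = 8.50×10^5 → turbulent
ε/D = 0.86/275 = 0.00313
Swamee-Jain: f = 0.02671
h_f = f(L/D)V²/(2g) = 0.02671·(1600/0.275)·3.586²/(2·9.81) = 101.8 m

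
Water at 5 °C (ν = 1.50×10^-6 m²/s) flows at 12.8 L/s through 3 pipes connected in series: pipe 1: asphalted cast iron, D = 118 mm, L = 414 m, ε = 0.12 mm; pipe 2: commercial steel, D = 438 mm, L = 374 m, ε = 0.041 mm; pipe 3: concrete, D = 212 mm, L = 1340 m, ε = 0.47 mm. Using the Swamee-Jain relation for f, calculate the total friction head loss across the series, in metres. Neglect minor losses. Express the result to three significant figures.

Pipe 1: V = 1.170 m/s, Re = 9.21×10^4, ε/D = 0.00102, f = 0.02258, h_1 = f(L/D)V²/2g = 5.531 m
Pipe 2: V = 0.08495 m/s, Re = 2.48×10^4, ε/D = 9.36×10^-5, f = 0.02473, h_2 = f(L/D)V²/2g = 0.007768 m
Pipe 3: V = 0.3626 m/s, Re = 5.12×10^4, ε/D = 0.00222, f = 0.02721, h_3 = f(L/D)V²/2g = 1.153 m
Series → Q common, losses add: H = Σh = 6.691 m

H ≈ 6.69 m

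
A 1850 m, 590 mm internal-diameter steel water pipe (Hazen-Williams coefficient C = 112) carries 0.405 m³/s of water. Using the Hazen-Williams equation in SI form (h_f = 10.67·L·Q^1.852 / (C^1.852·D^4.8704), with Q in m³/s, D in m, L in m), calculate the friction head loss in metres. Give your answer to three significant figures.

h_f = 10.67·1850·0.405^1.852 / (112^1.852·0.590^4.8704) = 7.749 m

h_f ≈ 7.75 m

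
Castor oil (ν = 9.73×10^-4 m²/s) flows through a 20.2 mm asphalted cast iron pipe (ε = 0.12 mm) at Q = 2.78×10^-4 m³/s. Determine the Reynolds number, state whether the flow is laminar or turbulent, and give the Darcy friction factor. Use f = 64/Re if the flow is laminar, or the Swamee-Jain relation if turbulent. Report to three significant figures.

V = 4Q/(πD²) = 0.8675 m/s
Re = VD/ν = 0.8675·0.0202/9.73×10^-4 = 18.0
Re < 2300 → laminar → f = 64/Re = 3.554

Re ≈ 18.0; laminar; f = 64/Re ≈ 3.55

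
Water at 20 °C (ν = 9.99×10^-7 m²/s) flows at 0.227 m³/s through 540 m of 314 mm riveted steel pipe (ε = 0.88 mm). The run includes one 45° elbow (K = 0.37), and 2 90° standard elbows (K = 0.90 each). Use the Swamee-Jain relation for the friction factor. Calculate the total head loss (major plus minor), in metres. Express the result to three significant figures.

V = 4Q/(πD²) = 2.931 m/s; V²/2g = 0.4380 m
Re = 9.21×10^5, ε/D = 0.00280 → f = 0.02590 (Swamee-Jain)
Major: h_f = f(L/D)·V²/2g = 0.02590·1720·0.4380 = 19.51 m
Minor: ΣK = 2.17; h_m = ΣK·V²/2g = 0.9504 m
Total H_L = 19.51 + 0.9504 = 20.46 m

H_L ≈ 20.5 m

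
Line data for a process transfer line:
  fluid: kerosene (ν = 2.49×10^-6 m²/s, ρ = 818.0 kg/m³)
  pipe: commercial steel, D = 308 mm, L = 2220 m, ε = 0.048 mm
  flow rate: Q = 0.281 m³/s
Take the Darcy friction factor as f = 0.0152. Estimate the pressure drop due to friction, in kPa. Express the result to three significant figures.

Δp ≈ 637 kPa

V = 4Q/(πD²) = 4·0.281/(π·0.308²) = 3.772 m/s
h_f = f(L/D)V²/(2g) = 0.01520·(2220/0.308)·3.772²/(2·9.81) = 79.43 m
Δp = ρg·h_f = 818.0·9.81·79.43 = 637.4 kPa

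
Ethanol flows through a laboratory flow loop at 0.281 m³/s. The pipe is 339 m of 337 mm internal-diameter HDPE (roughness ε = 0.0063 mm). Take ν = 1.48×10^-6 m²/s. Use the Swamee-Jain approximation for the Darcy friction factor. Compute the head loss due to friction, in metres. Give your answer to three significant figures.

h_f ≈ 6.44 m

V = 4Q/(πD²) = 4·0.281/(π·0.337²) = 3.150 m/s
Re = VD/ν = 3.150·0.337/1.48×10^-6 = 7.17×10^5 → turbulent
ε/D = 0.0063/337 = 1.87×10^-5
Swamee-Jain: f = 0.01265
h_f = f(L/D)V²/(2g) = 0.01265·(339/0.337)·3.150²/(2·9.81) = 6.438 m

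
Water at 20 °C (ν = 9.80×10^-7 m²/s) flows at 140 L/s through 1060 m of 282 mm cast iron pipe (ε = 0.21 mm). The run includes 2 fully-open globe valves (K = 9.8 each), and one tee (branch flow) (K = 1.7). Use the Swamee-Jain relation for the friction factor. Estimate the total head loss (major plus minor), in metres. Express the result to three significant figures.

V = 4Q/(πD²) = 2.242 m/s; V²/2g = 0.2561 m
Re = 6.45×10^5, ε/D = 7.45×10^-4 → f = 0.01899 (Swamee-Jain)
Major: h_f = f(L/D)·V²/2g = 0.01899·3759·0.2561 = 18.28 m
Minor: ΣK = 21.3; h_m = ΣK·V²/2g = 5.455 m
Total H_L = 18.28 + 5.455 = 23.73 m

H_L ≈ 23.7 m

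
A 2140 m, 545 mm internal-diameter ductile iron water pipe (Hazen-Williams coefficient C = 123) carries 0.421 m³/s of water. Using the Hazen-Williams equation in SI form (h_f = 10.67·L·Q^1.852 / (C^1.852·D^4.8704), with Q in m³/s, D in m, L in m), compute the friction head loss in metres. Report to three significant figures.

h_f ≈ 11.9 m

h_f = 10.67·2140·0.421^1.852 / (123^1.852·0.545^4.8704) = 11.92 m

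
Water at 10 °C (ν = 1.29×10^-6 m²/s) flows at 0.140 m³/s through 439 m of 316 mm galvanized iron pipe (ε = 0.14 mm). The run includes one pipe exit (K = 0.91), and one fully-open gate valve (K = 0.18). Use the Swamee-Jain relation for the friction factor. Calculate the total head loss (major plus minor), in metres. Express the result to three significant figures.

H_L ≈ 4.14 m

V = 4Q/(πD²) = 1.785 m/s; V²/2g = 0.1624 m
Re = 4.37×10^5, ε/D = 4.43×10^-4 → f = 0.01754 (Swamee-Jain)
Major: h_f = f(L/D)·V²/2g = 0.01754·1389·0.1624 = 3.958 m
Minor: ΣK = 1.09; h_m = ΣK·V²/2g = 0.1770 m
Total H_L = 3.958 + 0.1770 = 4.135 m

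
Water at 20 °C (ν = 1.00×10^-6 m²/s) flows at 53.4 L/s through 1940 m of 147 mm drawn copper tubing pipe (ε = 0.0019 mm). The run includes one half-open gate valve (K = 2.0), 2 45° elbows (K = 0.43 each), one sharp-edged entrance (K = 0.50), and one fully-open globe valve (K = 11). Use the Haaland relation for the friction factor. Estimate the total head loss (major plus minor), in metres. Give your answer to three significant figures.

V = 4Q/(πD²) = 3.146 m/s; V²/2g = 0.5046 m
Re = 4.63×10^5, ε/D = 1.29×10^-5 → f = 0.01339 (Haaland)
Major: h_f = f(L/D)·V²/2g = 0.01339·13197·0.5046 = 89.15 m
Minor: ΣK = 14.4; h_m = ΣK·V²/2g = 7.246 m
Total H_L = 89.15 + 7.246 = 96.40 m

H_L ≈ 96.4 m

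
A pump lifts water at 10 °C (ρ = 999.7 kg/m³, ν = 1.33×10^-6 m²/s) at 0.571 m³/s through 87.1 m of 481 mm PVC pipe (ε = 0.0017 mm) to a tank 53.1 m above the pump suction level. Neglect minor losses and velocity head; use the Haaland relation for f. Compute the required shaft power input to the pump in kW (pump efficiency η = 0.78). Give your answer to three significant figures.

V = 4Q/(πD²) = 3.142 m/s; Re = 1.14×10^6; ε/D = 3.53×10^-6; f = 0.01141
h_f = f(L/D)V²/2g = 1.039 m
Total head H = z + h_f = 53.1 + 1.039 = 54.14 m
P_hyd = ρgQH = 999.7·9.81·0.571·54.14 = 303.2 kW
P_shaft = P_hyd/η = 303.2/0.78 = 388.7 kW

P_shaft ≈ 389 kW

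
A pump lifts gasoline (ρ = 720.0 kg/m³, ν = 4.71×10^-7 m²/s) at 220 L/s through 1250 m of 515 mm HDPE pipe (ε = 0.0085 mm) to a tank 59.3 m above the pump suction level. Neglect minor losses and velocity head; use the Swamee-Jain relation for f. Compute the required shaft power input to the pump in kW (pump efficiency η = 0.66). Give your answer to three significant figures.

P_shaft ≈ 143 kW

V = 4Q/(πD²) = 1.056 m/s; Re = 1.15×10^6; ε/D = 1.65×10^-5; f = 0.01176
h_f = f(L/D)V²/2g = 1.623 m
Total head H = z + h_f = 59.3 + 1.623 = 60.92 m
P_hyd = ρgQH = 720.0·9.81·0.220·60.92 = 94.67 kW
P_shaft = P_hyd/η = 94.67/0.66 = 143.4 kW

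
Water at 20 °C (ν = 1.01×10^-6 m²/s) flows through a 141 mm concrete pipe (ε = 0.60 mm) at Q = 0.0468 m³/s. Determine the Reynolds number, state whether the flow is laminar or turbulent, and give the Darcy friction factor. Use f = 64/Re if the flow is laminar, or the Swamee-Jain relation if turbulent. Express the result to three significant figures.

V = 4Q/(πD²) = 2.997 m/s
Re = VD/ν = 2.997·0.141/1.01×10^-6 = 4.18×10^5
Re > 4000 → turbulent; ε/D = 0.00426
Swamee-Jain: f = 0.02931

Re ≈ 4.18×10^5; turbulent; f ≈ 0.0293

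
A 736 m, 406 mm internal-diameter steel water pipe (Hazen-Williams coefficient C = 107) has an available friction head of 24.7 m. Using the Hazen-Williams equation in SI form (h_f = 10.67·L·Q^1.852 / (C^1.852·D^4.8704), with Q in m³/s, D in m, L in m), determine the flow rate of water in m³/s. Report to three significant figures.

Rearranging: Q = [h_f·C^1.852·D^4.8704 / (10.67·L)]^(1/1.852)
Q = [24.7·107^1.852·0.406^4.8704 / (10.67·736)]^0.540 = 0.4454 m³/s

Q ≈ 0.445 m³/s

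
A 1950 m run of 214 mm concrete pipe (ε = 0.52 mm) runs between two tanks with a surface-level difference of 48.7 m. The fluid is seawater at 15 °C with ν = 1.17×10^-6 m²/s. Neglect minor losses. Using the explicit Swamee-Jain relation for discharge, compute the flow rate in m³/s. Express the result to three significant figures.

Swamee-Jain (Type II): Q = -0.965·√(gD⁵h_f/L)·ln[ε/(3.7D) + √(3.17ν²L/(gD³h_f))]
√(gD⁵h_f/L) = √(9.81·0.214⁵·48.7/1950) = 0.01049
ε/(3.7D) = 6.57×10^-4; √(3.17ν²L/(gD³h_f)) = 4.25×10^-5
Q = -0.965·0.01049·ln(6.992×10^-4) = 0.07352 m³/s
Check: V = 2.04 m/s, Re = 3.74×10^5, f = 0.02524, h_f = 49.0 m ≈ 48.7 m ✓

Q ≈ 0.0735 m³/s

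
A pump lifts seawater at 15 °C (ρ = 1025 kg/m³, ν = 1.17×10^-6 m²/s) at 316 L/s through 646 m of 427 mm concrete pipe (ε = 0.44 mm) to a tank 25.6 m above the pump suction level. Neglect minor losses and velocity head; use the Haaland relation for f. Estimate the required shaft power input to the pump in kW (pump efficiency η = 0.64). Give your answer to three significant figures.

V = 4Q/(πD²) = 2.207 m/s; Re = 8.05×10^5; ε/D = 0.00103; f = 0.02014
h_f = f(L/D)V²/2g = 7.563 m
Total head H = z + h_f = 25.6 + 7.563 = 33.16 m
P_hyd = ρgQH = 1025·9.81·0.316·33.16 = 105.4 kW
P_shaft = P_hyd/η = 105.4/0.64 = 164.6 kW

P_shaft ≈ 165 kW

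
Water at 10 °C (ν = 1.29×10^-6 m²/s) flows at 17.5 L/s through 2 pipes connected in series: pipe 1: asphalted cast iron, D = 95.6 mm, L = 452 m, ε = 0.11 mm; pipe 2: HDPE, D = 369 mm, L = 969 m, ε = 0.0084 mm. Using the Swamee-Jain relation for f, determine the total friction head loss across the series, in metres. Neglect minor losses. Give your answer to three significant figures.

Pipe 1: V = 2.438 m/s, Re = 1.81×10^5, ε/D = 0.00115, f = 0.02189, h_1 = f(L/D)V²/2g = 31.36 m
Pipe 2: V = 0.1636 m/s, Re = 4.68×10^4, ε/D = 2.28×10^-5, f = 0.02116, h_2 = f(L/D)V²/2g = 0.07585 m
Series → Q common, losses add: H = Σh = 31.43 m

H ≈ 31.4 m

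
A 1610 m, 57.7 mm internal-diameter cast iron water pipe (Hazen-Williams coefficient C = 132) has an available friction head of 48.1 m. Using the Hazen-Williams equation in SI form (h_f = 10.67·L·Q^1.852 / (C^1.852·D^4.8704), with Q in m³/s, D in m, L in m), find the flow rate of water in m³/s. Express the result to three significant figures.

Q ≈ 0.00305 m³/s

Rearranging: Q = [h_f·C^1.852·D^4.8704 / (10.67·L)]^(1/1.852)
Q = [48.1·132^1.852·0.0577^4.8704 / (10.67·1610)]^0.540 = 0.003050 m³/s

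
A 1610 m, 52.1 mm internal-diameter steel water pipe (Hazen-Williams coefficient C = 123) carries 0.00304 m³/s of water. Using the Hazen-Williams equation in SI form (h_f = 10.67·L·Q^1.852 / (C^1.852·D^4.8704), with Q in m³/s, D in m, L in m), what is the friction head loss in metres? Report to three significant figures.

h_f ≈ 89.6 m

h_f = 10.67·1610·0.00304^1.852 / (123^1.852·0.0521^4.8704) = 89.59 m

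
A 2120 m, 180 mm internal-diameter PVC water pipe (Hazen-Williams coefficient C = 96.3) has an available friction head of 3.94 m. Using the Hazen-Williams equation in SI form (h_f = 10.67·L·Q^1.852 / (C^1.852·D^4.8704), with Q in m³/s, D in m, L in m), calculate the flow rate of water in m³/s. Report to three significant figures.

Rearranging: Q = [h_f·C^1.852·D^4.8704 / (10.67·L)]^(1/1.852)
Q = [3.94·96.3^1.852·0.180^4.8704 / (10.67·2120)]^0.540 = 0.009896 m³/s

Q ≈ 0.00990 m³/s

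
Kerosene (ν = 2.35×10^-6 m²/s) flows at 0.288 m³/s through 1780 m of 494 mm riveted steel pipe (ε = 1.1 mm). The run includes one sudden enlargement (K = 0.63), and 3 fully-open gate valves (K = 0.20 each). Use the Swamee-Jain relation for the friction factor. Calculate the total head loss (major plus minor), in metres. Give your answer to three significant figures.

H_L ≈ 10.4 m

V = 4Q/(πD²) = 1.503 m/s; V²/2g = 0.1151 m
Re = 3.16×10^5, ε/D = 0.00223 → f = 0.02478 (Swamee-Jain)
Major: h_f = f(L/D)·V²/2g = 0.02478·3603·0.1151 = 10.27 m
Minor: ΣK = 1.23; h_m = ΣK·V²/2g = 0.1415 m
Total H_L = 10.27 + 0.1415 = 10.42 m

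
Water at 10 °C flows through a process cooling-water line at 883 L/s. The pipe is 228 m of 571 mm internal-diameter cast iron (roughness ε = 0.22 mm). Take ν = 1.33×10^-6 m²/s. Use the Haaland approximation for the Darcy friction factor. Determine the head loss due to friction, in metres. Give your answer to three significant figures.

V = 4Q/(πD²) = 4·0.883/(π·0.571²) = 3.448 m/s
Re = VD/ν = 3.448·0.571/1.33×10^-6 = 1.48×10^6 → turbulent
ε/D = 0.22/571 = 3.85×10^-4
Haaland: f = 0.01616
h_f = f(L/D)V²/(2g) = 0.01616·(228/0.571)·3.448²/(2·9.81) = 3.911 m

h_f ≈ 3.91 m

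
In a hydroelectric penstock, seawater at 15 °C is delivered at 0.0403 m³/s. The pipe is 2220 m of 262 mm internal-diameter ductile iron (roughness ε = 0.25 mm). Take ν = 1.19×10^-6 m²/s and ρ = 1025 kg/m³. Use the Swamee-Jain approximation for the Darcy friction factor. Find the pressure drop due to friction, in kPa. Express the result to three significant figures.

Δp ≈ 51.6 kPa

V = 4Q/(πD²) = 4·0.0403/(π·0.262²) = 0.7475 m/s
Re = VD/ν = 0.7475·0.262/1.19×10^-6 = 1.65×10^5 → turbulent
ε/D = 0.25/262 = 9.54×10^-4
Swamee-Jain: f = 0.02128
h_f = f(L/D)V²/(2g) = 0.02128·(2220/0.262)·0.7475²/(2·9.81) = 5.136 m
Δp = ρg·h_f = 1025·9.81·5.136 = 51.64 kPa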